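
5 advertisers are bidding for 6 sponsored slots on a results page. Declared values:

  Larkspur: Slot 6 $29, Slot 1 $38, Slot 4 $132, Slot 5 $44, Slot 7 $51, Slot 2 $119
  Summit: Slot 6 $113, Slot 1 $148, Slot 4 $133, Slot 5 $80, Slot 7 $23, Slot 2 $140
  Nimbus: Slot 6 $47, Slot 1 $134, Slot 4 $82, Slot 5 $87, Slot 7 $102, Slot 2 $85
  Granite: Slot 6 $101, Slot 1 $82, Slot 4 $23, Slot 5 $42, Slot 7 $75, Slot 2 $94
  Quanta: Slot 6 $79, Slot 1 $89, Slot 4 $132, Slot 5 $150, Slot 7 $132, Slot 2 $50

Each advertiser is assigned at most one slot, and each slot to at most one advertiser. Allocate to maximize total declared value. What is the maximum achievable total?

Maximum total: $657

Optimal: Larkspur→Slot 4 ($132), Summit→Slot 2 ($140), Nimbus→Slot 1 ($134), Granite→Slot 6 ($101), Quanta→Slot 5 ($150) — total 132+140+134+101+150 = $657.
Column-greedy (each slot in turn goes to its best remaining advertiser) gives $604, worse by 53.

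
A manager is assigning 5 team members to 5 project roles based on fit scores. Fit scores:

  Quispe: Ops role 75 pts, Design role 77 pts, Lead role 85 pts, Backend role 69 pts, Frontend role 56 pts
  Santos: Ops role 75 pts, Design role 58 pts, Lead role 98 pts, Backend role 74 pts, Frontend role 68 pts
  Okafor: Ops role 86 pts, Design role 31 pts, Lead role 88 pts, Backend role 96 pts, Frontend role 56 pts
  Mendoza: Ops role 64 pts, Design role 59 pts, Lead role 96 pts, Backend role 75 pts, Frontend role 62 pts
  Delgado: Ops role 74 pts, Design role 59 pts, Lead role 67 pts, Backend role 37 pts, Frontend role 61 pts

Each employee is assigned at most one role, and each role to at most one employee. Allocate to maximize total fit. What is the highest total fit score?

Max total: 411 pts

Optimal: Quispe→Design role (77 pts), Santos→Frontend role (68 pts), Okafor→Backend role (96 pts), Mendoza→Lead role (96 pts), Delgado→Ops role (74 pts) — total 77+68+96+96+74 = 411 pts.
Max-entry greedy (repeatedly take the single best remaining cell) gives 407 pts, worse by 4.
Next-best assignment: Quispe→Design role, Santos→Lead role, Okafor→Backend role, Mendoza→Frontend role, Delgado→Ops role = 407 pts.
Swapping Okafor↔Delgado (Okafor→Ops role 86 pts, Delgado→Backend role 37 pts) loses 47.
Every other assignment is strictly worse.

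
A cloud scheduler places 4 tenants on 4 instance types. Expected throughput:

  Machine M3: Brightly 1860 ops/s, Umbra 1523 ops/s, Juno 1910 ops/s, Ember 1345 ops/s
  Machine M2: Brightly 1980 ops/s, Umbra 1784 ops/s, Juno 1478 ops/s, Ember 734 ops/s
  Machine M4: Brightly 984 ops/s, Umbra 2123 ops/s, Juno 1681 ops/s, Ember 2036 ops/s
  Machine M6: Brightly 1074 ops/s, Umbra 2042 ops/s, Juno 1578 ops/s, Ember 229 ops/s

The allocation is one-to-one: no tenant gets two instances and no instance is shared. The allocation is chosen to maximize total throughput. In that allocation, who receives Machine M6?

Optimal: Brightly→Machine M2 (1980 ops/s), Umbra→Machine M6 (2042 ops/s), Juno→Machine M3 (1910 ops/s), Ember→Machine M4 (2036 ops/s) — total 1980+2042+1910+2036 = 7968 ops/s.
Row-greedy (each tenant in turn takes its best remaining instance) gives 6242 ops/s, worse by 1726.
Next-best assignment: Brightly→Machine M3, Umbra→Machine M6, Juno→Machine M2, Ember→Machine M4 = 7416 ops/s.
Umbra's own top instance is Machine M4 (2123 ops/s), but forcing Umbra→Machine M4 and reassigning the rest optimally gives only 7026 ops/s — worse by 942.

Umbra receives Machine M6.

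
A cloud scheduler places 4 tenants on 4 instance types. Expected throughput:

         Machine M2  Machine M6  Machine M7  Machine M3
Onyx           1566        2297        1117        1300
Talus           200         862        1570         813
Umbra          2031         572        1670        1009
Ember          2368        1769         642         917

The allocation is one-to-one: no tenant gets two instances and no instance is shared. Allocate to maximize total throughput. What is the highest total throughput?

This is a one-to-one assignment (maximum-weight bipartite matching).
Optimal: Onyx→Machine M6 (2297 ops/s), Talus→Machine M7 (1570 ops/s), Umbra→Machine M3 (1009 ops/s), Ember→Machine M2 (2368 ops/s) — total 2297+1570+1009+2368 = 7244 ops/s.
Next-best assignment: Onyx→Machine M6, Talus→Machine M3, Umbra→Machine M7, Ember→Machine M2 = 7148 ops/s.
No other one-to-one assignment exceeds 7244 ops/s.

Maximum total: 7244 ops/s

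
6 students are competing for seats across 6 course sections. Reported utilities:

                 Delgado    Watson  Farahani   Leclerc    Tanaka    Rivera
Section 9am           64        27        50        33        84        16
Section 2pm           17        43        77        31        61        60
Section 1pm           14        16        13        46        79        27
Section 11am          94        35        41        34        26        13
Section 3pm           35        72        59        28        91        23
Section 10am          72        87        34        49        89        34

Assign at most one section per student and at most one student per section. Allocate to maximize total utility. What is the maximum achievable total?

Max total: 430 points

Optimal: Delgado→Section 11am (94 points), Watson→Section 10am (87 points), Farahani→Section 3pm (59 points), Leclerc→Section 1pm (46 points), Tanaka→Section 9am (84 points), Rivera→Section 2pm (60 points) — total 94+87+59+46+84+60 = 430 points.
Column-greedy (each section in turn goes to its best remaining student) gives 407 points, worse by 23.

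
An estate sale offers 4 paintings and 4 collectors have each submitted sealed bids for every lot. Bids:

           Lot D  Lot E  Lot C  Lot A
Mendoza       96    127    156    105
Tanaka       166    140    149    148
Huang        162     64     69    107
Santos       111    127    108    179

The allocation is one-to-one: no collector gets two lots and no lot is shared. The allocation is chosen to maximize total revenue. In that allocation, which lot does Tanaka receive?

Optimal: Mendoza→Lot C ($156), Tanaka→Lot E ($140), Huang→Lot D ($162), Santos→Lot A ($179) — total 156+140+162+179 = $637.
Max-entry greedy (repeatedly take the single best remaining cell) gives $565, worse by 72.
No other one-to-one assignment exceeds $637.
Tanaka's own top lot is Lot D ($166), but forcing Tanaka→Lot D and reassigning the rest optimally gives only $565 — worse by 72.

Tanaka receives Lot E.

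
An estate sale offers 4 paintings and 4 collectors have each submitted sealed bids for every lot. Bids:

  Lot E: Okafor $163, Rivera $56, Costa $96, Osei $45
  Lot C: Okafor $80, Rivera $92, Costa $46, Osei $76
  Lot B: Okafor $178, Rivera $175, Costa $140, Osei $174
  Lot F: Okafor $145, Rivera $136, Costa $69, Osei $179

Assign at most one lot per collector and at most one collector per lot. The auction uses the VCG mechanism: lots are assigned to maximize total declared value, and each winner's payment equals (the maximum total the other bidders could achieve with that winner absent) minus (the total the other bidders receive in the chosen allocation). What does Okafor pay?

Efficient allocation: Okafor→Lot E ($163), Rivera→Lot C ($92), Costa→Lot B ($140), Osei→Lot F ($179); total welfare W = $574.
Okafor receives Lot E at value $163, so the others get W − 163 = $411.
Without Okafor: best allocation of the remaining 3 bidders over all 4 lots is Rivera→Lot B ($175), Costa→Lot E ($96), Osei→Lot F ($179), total $450.
VCG payment = (others' best without Okafor) − (others' welfare with Okafor) = 450 − 411 = $39.

Okafor pays $39.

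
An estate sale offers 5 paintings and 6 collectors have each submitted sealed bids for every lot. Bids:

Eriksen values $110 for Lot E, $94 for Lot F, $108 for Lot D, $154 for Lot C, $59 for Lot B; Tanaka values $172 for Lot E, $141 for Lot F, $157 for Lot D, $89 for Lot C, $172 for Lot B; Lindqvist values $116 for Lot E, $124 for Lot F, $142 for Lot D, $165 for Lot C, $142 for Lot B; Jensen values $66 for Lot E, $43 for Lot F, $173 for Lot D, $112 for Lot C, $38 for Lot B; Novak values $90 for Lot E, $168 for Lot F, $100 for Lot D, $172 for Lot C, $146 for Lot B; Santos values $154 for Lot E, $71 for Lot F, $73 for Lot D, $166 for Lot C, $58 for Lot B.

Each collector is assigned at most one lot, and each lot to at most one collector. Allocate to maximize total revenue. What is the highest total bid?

Optimal: Santos→Lot E ($154), Novak→Lot F ($168), Jensen→Lot D ($173), Lindqvist→Lot C ($165), Tanaka→Lot B ($172) — total 154+168+173+165+172 = $832.
Row-greedy (each collector in turn takes its best remaining lot) gives $657, worse by 175.
Next-best assignment: Tanaka→Lot E, Novak→Lot F, Jensen→Lot D, Santos→Lot C, Lindqvist→Lot B = $821.

Max total: $832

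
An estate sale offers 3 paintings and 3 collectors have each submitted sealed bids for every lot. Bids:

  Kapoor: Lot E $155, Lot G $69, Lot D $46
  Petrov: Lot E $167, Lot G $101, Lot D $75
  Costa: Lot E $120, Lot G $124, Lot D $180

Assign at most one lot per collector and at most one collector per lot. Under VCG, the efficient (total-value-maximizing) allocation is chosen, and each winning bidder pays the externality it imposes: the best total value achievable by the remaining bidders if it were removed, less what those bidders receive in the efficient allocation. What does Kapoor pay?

Kapoor pays $66.

Efficient allocation: Kapoor→Lot E ($155), Petrov→Lot G ($101), Costa→Lot D ($180); total welfare W = $436.
Kapoor receives Lot E at value $155, so the others get W − 155 = $281.
Without Kapoor: best allocation of the remaining 2 bidders over all 3 lots is Petrov→Lot E ($167), Costa→Lot D ($180), total $347.
VCG payment = (others' best without Kapoor) − (others' welfare with Kapoor) = 347 − 281 = $66.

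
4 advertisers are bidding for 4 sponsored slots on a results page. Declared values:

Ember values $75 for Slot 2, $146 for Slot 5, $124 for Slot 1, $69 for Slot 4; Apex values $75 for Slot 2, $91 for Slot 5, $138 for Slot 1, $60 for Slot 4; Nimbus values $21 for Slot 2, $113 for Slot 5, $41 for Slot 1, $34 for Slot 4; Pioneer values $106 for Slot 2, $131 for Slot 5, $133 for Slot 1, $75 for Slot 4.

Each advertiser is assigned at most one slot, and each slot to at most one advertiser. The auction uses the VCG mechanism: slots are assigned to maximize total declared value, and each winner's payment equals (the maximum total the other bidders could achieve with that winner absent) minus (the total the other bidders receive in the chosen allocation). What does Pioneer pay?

Pioneer pays $6.

Efficient allocation: Ember→Slot 4 ($69), Apex→Slot 1 ($138), Nimbus→Slot 5 ($113), Pioneer→Slot 2 ($106); total welfare W = $426.
Pioneer receives Slot 2 at value $106, so the others get W − 106 = $320.
Without Pioneer: best allocation of the remaining 3 bidders over all 4 slots is Ember→Slot 2 ($75), Apex→Slot 1 ($138), Nimbus→Slot 5 ($113), total $326.
VCG payment = (others' best without Pioneer) − (others' welfare with Pioneer) = 326 − 320 = $6.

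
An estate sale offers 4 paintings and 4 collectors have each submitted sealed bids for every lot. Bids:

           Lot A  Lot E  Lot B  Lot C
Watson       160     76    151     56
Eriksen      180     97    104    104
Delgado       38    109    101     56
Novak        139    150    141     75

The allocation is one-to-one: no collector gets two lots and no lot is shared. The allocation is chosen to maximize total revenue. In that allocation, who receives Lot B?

Optimal: Watson→Lot B ($151), Eriksen→Lot A ($180), Delgado→Lot C ($56), Novak→Lot E ($150) — total 151+180+56+150 = $537.
Row-greedy (each collector in turn takes its best remaining lot) gives $448, worse by 89.
Next-best assignment: Watson→Lot A, Eriksen→Lot C, Delgado→Lot B, Novak→Lot E = $515.
Checked against all permutations: $537 is optimal.
Watson's own top lot is Lot A ($160), but forcing Watson→Lot A and reassigning the rest optimally gives only $515 — worse by 22.

Watson receives Lot B.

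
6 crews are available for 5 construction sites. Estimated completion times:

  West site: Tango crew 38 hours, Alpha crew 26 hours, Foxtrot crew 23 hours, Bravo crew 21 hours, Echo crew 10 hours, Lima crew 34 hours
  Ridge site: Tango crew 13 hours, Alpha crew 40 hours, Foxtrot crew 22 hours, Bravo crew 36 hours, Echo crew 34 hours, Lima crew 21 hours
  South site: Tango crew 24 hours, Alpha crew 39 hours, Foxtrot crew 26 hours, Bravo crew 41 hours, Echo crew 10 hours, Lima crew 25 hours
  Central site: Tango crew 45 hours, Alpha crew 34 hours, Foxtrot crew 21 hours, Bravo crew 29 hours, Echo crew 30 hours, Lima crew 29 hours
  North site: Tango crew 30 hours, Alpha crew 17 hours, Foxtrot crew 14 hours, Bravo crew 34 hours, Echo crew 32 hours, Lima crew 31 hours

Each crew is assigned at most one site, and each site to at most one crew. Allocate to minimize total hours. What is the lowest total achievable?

Min total: 82 hours

Treat this as an assignment problem: match each crew to one site.
Optimal: Bravo crew→West site (21 hours), Tango crew→Ridge site (13 hours), Echo crew→South site (10 hours), Foxtrot crew→Central site (21 hours), Alpha crew→North site (17 hours) — total 21+13+10+21+17 = 82 hours.
Min-entry greedy (repeatedly take the single cheapest remaining cell) gives 91 hours, worse by 9.
Next-best assignment: Echo crew→West site, Tango crew→Ridge site, Lima crew→South site, Foxtrot crew→Central site, Alpha crew→North site = 86 hours.
Every other assignment is strictly worse.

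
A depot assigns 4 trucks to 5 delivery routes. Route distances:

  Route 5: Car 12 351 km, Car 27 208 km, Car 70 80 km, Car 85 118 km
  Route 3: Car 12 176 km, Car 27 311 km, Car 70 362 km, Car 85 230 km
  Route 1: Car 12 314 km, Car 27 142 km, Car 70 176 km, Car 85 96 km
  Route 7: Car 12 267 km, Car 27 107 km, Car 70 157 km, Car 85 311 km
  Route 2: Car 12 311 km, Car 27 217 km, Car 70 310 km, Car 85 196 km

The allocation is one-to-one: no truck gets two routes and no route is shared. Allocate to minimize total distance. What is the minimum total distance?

Optimal: Car 12→Route 3 (176 km), Car 27→Route 7 (107 km), Car 70→Route 5 (80 km), Car 85→Route 1 (96 km) — total 176+107+80+96 = 459 km.
Swapping Car 12↔Car 70 (Car 12→Route 5 351 km, Car 70→Route 3 362 km) adds 457.

Minimum total: 459 km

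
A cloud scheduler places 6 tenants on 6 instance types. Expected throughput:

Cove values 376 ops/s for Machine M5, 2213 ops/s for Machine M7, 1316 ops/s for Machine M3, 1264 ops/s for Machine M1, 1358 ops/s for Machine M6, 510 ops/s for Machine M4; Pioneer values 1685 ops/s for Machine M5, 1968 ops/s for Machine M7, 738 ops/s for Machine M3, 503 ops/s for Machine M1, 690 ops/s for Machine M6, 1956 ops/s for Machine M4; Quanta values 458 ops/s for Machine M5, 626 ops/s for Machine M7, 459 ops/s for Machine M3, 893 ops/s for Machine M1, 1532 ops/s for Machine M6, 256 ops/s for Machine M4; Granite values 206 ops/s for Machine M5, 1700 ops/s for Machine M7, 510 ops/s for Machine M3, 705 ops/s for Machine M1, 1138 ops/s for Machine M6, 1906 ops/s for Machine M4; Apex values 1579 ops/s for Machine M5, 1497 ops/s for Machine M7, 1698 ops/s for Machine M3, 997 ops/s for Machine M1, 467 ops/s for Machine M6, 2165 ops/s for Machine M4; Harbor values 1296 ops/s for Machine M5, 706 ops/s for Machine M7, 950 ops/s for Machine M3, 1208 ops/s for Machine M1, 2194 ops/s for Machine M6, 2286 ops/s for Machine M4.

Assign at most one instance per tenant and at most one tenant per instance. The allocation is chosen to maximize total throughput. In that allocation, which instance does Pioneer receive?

Pioneer receives Machine M5.

Optimal: Cove→Machine M7 (2213 ops/s), Pioneer→Machine M5 (1685 ops/s), Quanta→Machine M1 (893 ops/s), Granite→Machine M4 (1906 ops/s), Apex→Machine M3 (1698 ops/s), Harbor→Machine M6 (2194 ops/s) — total 2213+1685+893+1906+1698+2194 = 10589 ops/s.
Column-greedy (each instance in turn goes to its best remaining tenant) gives 10242 ops/s, worse by 347.
Next-best assignment: Cove→Machine M7, Pioneer→Machine M5, Quanta→Machine M6, Granite→Machine M4, Apex→Machine M3, Harbor→Machine M1 = 10242 ops/s.
Pioneer's own top instance is Machine M7 (1968 ops/s), but forcing Pioneer→Machine M7 and reassigning the rest optimally gives only 9856 ops/s — worse by 733.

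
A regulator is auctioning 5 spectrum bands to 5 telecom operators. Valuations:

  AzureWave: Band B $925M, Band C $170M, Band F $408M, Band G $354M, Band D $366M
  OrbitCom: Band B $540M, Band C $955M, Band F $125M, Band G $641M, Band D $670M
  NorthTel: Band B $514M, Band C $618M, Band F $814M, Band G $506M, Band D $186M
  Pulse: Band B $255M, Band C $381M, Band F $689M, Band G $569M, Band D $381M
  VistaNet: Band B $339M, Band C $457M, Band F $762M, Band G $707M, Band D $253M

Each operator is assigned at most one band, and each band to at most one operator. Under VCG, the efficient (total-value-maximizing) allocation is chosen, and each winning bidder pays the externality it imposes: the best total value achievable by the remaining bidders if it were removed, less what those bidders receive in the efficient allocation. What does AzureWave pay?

AzureWave pays $8M.

Efficient allocation: AzureWave→Band B ($925M), OrbitCom→Band C ($955M), NorthTel→Band F ($814M), Pulse→Band D ($381M), VistaNet→Band G ($707M); total welfare W = $3782M.
AzureWave receives Band B at value $925M, so the others get W − 925 = $2857M.
Without AzureWave: best allocation of the remaining 4 bidders over all 5 bands is OrbitCom→Band C ($955M), NorthTel→Band B ($514M), Pulse→Band F ($689M), VistaNet→Band G ($707M), total $2865M.
VCG payment = (others' best without AzureWave) − (others' welfare with AzureWave) = 2865 − 2857 = $8M.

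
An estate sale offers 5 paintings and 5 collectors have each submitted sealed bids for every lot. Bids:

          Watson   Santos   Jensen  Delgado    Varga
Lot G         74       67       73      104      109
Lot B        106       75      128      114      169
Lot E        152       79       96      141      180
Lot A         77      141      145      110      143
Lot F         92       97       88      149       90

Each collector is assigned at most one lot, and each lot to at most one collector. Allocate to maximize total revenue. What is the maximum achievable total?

Max total: $684

Optimal: Watson→Lot E ($152), Santos→Lot A ($141), Jensen→Lot G ($73), Delgado→Lot F ($149), Varga→Lot B ($169) — total 152+141+73+149+169 = $684.
Max-entry greedy (repeatedly take the single best remaining cell) gives $647, worse by 37.
Swapping Delgado↔Varga (Delgado→Lot B $114, Varga→Lot F $90) loses 114.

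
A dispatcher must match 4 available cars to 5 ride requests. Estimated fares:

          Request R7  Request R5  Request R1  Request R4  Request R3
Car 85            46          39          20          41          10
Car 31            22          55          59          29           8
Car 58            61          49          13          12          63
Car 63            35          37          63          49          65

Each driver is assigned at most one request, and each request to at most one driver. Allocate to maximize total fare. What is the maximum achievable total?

Optimal: Car 85→Request R7 ($46), Car 31→Request R5 ($55), Car 58→Request R3 ($63), Car 63→Request R1 ($63) — total 46+55+63+63 = $227.
Max-entry greedy (repeatedly take the single best remaining cell) gives $226, worse by 1.
Next-best assignment: Car 85→Request R4, Car 31→Request R1, Car 58→Request R7, Car 63→Request R3 = $226.
Swapping Car 31↔Car 63 (Car 31→Request R1 $59, Car 63→Request R5 $37) loses 22.

Max total: $227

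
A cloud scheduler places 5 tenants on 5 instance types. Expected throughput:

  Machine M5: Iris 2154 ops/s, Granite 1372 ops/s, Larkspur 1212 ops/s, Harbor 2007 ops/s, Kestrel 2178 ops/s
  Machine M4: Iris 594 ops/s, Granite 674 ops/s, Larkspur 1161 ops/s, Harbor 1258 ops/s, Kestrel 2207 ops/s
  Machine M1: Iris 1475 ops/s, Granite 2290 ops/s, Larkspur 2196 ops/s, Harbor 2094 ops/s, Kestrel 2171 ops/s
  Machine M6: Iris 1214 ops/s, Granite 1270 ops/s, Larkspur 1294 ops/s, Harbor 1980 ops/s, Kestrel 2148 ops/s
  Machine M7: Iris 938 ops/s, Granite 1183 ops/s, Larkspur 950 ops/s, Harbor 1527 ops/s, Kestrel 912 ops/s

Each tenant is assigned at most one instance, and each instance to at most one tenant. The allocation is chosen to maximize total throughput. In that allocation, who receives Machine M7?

Optimal: Iris→Machine M5 (2154 ops/s), Granite→Machine M7 (1183 ops/s), Larkspur→Machine M1 (2196 ops/s), Harbor→Machine M6 (1980 ops/s), Kestrel→Machine M4 (2207 ops/s) — total 2154+1183+2196+1980+2207 = 9720 ops/s.
Row-greedy (each tenant in turn takes its best remaining instance) gives 9472 ops/s, worse by 248.
Swapping Iris↔Kestrel (Iris→Machine M4 594 ops/s, Kestrel→Machine M5 2178 ops/s) loses 1589.
No other one-to-one assignment exceeds 9720 ops/s.
Granite's own top instance is Machine M1 (2290 ops/s), but forcing Granite→Machine M1 and reassigning the rest optimally gives only 9581 ops/s — worse by 139.

Granite receives Machine M7.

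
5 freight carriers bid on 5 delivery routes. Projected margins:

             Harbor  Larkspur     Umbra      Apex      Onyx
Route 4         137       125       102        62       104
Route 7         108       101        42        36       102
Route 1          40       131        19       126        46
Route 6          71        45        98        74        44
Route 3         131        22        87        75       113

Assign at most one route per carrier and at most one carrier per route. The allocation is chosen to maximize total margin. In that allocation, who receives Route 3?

Treat this as an assignment problem: match each carrier to one route.
Optimal: Harbor→Route 3 ($131k), Larkspur→Route 4 ($125k), Umbra→Route 6 ($98k), Apex→Route 1 ($126k), Onyx→Route 7 ($102k) — total 131+125+98+126+102 = $582k.
Harbor's own top route is Route 4 ($137k), but forcing Harbor→Route 4 and reassigning the rest optimally gives only $575k — worse by 7.

Harbor receives Route 3.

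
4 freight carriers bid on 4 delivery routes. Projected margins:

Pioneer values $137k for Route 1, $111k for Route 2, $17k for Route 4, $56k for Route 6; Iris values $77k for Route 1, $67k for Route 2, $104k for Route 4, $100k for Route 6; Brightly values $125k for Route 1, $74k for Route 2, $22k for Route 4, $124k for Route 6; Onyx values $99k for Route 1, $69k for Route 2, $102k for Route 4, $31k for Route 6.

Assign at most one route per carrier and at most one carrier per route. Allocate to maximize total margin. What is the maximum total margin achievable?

Optimal: Pioneer→Route 2 ($111k), Iris→Route 4 ($104k), Brightly→Route 6 ($124k), Onyx→Route 1 ($99k) — total 111+104+124+99 = $438k.
Row-greedy (each carrier in turn takes its best remaining route) gives $434k, worse by 4.
Swapping Iris↔Onyx (Iris→Route 1 $77k, Onyx→Route 4 $102k) loses 24.

Maximum total: $438k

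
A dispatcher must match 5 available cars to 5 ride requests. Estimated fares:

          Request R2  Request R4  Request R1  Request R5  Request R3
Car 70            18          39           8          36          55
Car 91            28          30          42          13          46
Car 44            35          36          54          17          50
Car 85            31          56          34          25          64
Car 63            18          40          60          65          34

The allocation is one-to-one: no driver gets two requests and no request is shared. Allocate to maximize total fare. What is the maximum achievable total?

Optimal: Car 70→Request R3 ($55), Car 91→Request R2 ($28), Car 44→Request R1 ($54), Car 85→Request R4 ($56), Car 63→Request R5 ($65) — total 55+28+54+56+65 = $258.
Max-entry greedy (repeatedly take the single best remaining cell) gives $250, worse by 8.

Maximum total: $258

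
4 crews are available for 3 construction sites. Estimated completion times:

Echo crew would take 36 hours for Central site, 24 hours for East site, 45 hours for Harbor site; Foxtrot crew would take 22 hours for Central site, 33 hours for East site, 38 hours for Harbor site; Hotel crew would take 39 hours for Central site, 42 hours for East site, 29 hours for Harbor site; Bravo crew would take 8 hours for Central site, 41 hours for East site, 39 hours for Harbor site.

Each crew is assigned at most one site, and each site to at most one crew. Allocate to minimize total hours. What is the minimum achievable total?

Min total: 61 hours

Optimal: Bravo crew→Central site (8 hours), Echo crew→East site (24 hours), Hotel crew→Harbor site (29 hours) — total 8+24+29 = 61 hours.
Row-greedy (each crew in turn takes its cheapest remaining site) gives 75 hours, worse by 14.
Next-best assignment: Bravo crew→Central site, Echo crew→East site, Foxtrot crew→Harbor site = 70 hours.
No other one-to-one assignment undercuts 61 hours.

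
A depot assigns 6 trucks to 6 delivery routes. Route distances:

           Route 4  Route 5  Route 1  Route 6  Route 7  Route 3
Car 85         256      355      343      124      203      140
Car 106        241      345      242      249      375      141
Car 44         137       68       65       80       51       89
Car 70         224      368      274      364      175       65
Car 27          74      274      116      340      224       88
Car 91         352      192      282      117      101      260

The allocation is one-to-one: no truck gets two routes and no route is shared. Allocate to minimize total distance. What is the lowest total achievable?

Minimum total: 674 km

This is the linear assignment problem.
Optimal: Car 85→Route 6 (124 km), Car 106→Route 1 (242 km), Car 44→Route 5 (68 km), Car 70→Route 3 (65 km), Car 27→Route 4 (74 km), Car 91→Route 7 (101 km) — total 124+242+68+65+74+101 = 674 km.
Row-greedy (each truck in turn takes its cheapest remaining route) gives 848 km, worse by 174.
Next-best assignment: Car 85→Route 6, Car 106→Route 4, Car 44→Route 5, Car 70→Route 3, Car 27→Route 1, Car 91→Route 7 = 715 km.
Checked against all permutations: 674 km is optimal.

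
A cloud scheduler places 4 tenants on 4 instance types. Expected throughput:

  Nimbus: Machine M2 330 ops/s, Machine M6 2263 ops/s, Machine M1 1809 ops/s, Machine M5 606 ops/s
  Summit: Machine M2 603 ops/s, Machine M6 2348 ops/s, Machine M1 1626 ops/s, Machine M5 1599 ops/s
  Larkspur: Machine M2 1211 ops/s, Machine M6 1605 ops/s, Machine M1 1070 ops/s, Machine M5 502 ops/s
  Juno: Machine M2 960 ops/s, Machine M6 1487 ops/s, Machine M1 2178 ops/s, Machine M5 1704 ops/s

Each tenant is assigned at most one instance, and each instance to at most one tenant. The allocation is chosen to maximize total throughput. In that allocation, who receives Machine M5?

Summit receives Machine M5.

This is a one-to-one assignment (maximum-weight bipartite matching).
Optimal: Nimbus→Machine M6 (2263 ops/s), Summit→Machine M5 (1599 ops/s), Larkspur→Machine M2 (1211 ops/s), Juno→Machine M1 (2178 ops/s) — total 2263+1599+1211+2178 = 7251 ops/s.
Next-best assignment: Nimbus→Machine M1, Summit→Machine M6, Larkspur→Machine M2, Juno→Machine M5 = 7072 ops/s.
Swapping Juno↔Nimbus (Juno→Machine M6 1487 ops/s, Nimbus→Machine M1 1809 ops/s) loses 1145.
Every other assignment is strictly worse.
Summit's own top instance is Machine M6 (2348 ops/s), but forcing Summit→Machine M6 and reassigning the rest optimally gives only 7072 ops/s — worse by 179.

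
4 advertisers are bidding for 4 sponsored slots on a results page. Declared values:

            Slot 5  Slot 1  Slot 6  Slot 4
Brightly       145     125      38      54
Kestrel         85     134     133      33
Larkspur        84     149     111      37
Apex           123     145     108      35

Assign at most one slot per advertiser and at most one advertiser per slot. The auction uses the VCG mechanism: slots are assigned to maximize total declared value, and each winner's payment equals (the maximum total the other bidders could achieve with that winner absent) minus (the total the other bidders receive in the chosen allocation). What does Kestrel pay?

Efficient allocation: Brightly→Slot 5 ($145), Kestrel→Slot 6 ($133), Larkspur→Slot 1 ($149), Apex→Slot 4 ($35); total welfare W = $462.
Kestrel receives Slot 6 at value $133, so the others get W − 133 = $329.
Without Kestrel: best allocation of the remaining 3 bidders over all 4 slots is Brightly→Slot 5 ($145), Larkspur→Slot 1 ($149), Apex→Slot 6 ($108), total $402.
VCG payment = (others' best without Kestrel) − (others' welfare with Kestrel) = 402 − 329 = $73.

Kestrel pays $73.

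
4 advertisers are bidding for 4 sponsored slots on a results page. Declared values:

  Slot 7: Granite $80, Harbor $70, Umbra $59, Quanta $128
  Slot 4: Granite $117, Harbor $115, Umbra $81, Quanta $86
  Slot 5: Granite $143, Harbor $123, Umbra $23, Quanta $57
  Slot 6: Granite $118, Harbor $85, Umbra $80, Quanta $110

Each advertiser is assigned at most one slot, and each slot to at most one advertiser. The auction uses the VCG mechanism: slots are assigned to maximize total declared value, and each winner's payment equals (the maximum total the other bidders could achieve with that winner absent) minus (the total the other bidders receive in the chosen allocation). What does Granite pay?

Efficient allocation: Granite→Slot 5 ($143), Harbor→Slot 4 ($115), Umbra→Slot 6 ($80), Quanta→Slot 7 ($128); total welfare W = $466.
Granite receives Slot 5 at value $143, so the others get W − 143 = $323.
Without Granite: best allocation of the remaining 3 bidders over all 4 slots is Harbor→Slot 5 ($123), Umbra→Slot 4 ($81), Quanta→Slot 7 ($128), total $332.
VCG payment = (others' best without Granite) − (others' welfare with Granite) = 332 − 323 = $9.

Granite pays $9.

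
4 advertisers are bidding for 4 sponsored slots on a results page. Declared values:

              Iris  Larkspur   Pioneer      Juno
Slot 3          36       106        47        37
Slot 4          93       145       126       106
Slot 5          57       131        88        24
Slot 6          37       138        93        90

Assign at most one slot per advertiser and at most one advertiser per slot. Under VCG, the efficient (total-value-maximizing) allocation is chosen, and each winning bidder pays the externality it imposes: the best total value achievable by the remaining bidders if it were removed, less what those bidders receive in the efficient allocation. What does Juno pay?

Juno pays $28.

Efficient allocation: Iris→Slot 3 ($36), Larkspur→Slot 5 ($131), Pioneer→Slot 4 ($126), Juno→Slot 6 ($90); total welfare W = $383.
Juno receives Slot 6 at value $90, so the others get W − 90 = $293.
Without Juno: best allocation of the remaining 3 bidders over all 4 slots is Iris→Slot 5 ($57), Larkspur→Slot 6 ($138), Pioneer→Slot 4 ($126), total $321.
VCG payment = (others' best without Juno) − (others' welfare with Juno) = 321 − 293 = $28.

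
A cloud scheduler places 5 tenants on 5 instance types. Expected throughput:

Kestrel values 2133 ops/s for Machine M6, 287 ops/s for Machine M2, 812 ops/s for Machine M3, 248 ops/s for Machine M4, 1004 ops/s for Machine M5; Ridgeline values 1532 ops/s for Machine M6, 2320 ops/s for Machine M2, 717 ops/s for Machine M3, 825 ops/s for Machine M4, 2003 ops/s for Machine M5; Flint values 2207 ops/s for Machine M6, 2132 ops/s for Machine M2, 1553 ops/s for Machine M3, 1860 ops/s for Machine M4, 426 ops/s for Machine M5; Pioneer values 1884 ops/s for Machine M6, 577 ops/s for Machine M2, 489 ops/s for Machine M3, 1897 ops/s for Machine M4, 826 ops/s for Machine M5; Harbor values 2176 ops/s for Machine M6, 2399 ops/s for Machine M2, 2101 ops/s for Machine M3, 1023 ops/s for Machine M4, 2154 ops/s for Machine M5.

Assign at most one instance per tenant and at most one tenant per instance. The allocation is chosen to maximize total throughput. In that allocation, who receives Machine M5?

Optimal: Kestrel→Machine M6 (2133 ops/s), Ridgeline→Machine M5 (2003 ops/s), Flint→Machine M2 (2132 ops/s), Pioneer→Machine M4 (1897 ops/s), Harbor→Machine M3 (2101 ops/s) — total 2133+2003+2132+1897+2101 = 10266 ops/s.
Column-greedy (each instance in turn goes to its best remaining tenant) gives 9318 ops/s, worse by 948.
Next-best assignment: Kestrel→Machine M6, Ridgeline→Machine M2, Flint→Machine M3, Pioneer→Machine M4, Harbor→Machine M5 = 10057 ops/s.
Every other assignment is strictly worse.
Ridgeline's own top instance is Machine M2 (2320 ops/s), but forcing Ridgeline→Machine M2 and reassigning the rest optimally gives only 10057 ops/s — worse by 209.

Ridgeline receives Machine M5.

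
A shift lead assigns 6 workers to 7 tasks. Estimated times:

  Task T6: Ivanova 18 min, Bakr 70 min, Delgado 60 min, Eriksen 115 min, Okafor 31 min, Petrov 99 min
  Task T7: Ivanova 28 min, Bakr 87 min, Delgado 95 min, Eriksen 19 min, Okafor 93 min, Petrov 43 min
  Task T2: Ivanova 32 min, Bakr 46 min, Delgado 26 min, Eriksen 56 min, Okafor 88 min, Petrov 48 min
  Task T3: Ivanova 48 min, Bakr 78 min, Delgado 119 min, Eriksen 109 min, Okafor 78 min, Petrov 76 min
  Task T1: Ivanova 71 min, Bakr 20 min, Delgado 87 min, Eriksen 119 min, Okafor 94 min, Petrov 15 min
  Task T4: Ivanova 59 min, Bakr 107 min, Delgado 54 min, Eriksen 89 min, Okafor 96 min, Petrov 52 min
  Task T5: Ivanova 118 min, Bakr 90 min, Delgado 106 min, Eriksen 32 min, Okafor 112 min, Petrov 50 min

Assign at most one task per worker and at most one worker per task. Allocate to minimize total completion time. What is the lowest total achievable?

Min total: 189 min

Optimal: Ivanova→Task T7 (28 min), Bakr→Task T1 (20 min), Delgado→Task T2 (26 min), Eriksen→Task T5 (32 min), Okafor→Task T6 (31 min), Petrov→Task T4 (52 min) — total 28+20+26+32+31+52 = 189 min.
Column-greedy (each task in turn goes to its cheapest remaining worker) gives 255 min, worse by 66.
Next-best assignment: Ivanova→Task T3, Bakr→Task T1, Delgado→Task T2, Eriksen→Task T7, Okafor→Task T6, Petrov→Task T5 = 194 min.
Swapping Delgado↔Eriksen (Delgado→Task T5 106 min, Eriksen→Task T2 56 min) adds 104.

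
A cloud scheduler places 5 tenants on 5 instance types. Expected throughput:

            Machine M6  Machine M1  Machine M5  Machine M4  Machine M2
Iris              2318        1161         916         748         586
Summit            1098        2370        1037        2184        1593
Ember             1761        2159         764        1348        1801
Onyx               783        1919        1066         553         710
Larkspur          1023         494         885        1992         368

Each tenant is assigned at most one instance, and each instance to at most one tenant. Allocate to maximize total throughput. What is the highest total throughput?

Optimal: Iris→Machine M6 (2318 ops/s), Summit→Machine M1 (2370 ops/s), Ember→Machine M2 (1801 ops/s), Onyx→Machine M5 (1066 ops/s), Larkspur→Machine M4 (1992 ops/s) — total 2318+2370+1801+1066+1992 = 9547 ops/s.
Swapping Iris↔Onyx (Iris→Machine M5 916 ops/s, Onyx→Machine M6 783 ops/s) loses 1685.

Max total: 9547 ops/s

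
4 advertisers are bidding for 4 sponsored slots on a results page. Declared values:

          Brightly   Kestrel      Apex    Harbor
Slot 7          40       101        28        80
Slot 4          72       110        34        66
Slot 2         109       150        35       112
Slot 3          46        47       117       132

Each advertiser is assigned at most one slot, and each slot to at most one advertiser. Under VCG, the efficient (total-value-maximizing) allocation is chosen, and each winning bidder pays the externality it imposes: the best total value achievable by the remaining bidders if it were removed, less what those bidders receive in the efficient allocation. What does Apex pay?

Apex pays $52.

Efficient allocation: Brightly→Slot 4 ($72), Kestrel→Slot 2 ($150), Apex→Slot 3 ($117), Harbor→Slot 7 ($80); total welfare W = $419.
Apex receives Slot 3 at value $117, so the others get W − 117 = $302.
Without Apex: best allocation of the remaining 3 bidders over all 4 slots is Brightly→Slot 4 ($72), Kestrel→Slot 2 ($150), Harbor→Slot 3 ($132), total $354.
VCG payment = (others' best without Apex) − (others' welfare with Apex) = 354 − 302 = $52.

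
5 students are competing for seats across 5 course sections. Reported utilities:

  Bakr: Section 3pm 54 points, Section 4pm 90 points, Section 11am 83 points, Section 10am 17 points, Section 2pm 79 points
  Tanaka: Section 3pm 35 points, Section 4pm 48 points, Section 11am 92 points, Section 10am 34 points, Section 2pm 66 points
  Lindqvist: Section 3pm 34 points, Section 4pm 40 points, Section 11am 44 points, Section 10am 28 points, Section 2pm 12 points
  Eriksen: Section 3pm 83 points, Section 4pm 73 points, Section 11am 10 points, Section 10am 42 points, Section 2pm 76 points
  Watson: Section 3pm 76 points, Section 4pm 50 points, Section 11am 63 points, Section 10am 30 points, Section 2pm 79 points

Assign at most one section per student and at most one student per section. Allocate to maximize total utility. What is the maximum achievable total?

Optimal: Bakr→Section 4pm (90 points), Tanaka→Section 11am (92 points), Lindqvist→Section 10am (28 points), Eriksen→Section 3pm (83 points), Watson→Section 2pm (79 points) — total 90+92+28+83+79 = 372 points.
Column-greedy (each section in turn goes to its best remaining student) gives 307 points, worse by 65.
Next-best assignment: Bakr→Section 4pm, Tanaka→Section 11am, Lindqvist→Section 10am, Eriksen→Section 2pm, Watson→Section 3pm = 362 points.

Max total: 372 points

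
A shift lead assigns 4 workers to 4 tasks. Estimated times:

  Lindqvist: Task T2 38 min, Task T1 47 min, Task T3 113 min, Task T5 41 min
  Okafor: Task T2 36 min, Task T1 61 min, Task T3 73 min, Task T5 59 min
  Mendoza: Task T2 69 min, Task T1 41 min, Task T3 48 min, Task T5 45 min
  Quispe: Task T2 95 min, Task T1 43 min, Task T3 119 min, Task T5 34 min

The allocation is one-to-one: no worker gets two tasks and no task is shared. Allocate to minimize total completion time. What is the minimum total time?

This is a one-to-one assignment (minimum-cost bipartite matching).
Optimal: Lindqvist→Task T1 (47 min), Okafor→Task T2 (36 min), Mendoza→Task T3 (48 min), Quispe→Task T5 (34 min) — total 47+36+48+34 = 165 min.
Row-greedy (each worker in turn takes its cheapest remaining task) gives 257 min, worse by 92.
Next-best assignment: Lindqvist→Task T5, Okafor→Task T2, Mendoza→Task T3, Quispe→Task T1 = 168 min.
Every other assignment is strictly worse.

Min total: 165 min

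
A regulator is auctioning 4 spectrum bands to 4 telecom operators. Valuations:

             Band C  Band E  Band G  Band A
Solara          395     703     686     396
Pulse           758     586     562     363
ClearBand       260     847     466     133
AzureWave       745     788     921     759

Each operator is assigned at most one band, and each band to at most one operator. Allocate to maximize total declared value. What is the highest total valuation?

Optimal: Solara→Band G ($686M), Pulse→Band C ($758M), ClearBand→Band E ($847M), AzureWave→Band A ($759M) — total 686+758+847+759 = $3050M.

Maximum total: $3050M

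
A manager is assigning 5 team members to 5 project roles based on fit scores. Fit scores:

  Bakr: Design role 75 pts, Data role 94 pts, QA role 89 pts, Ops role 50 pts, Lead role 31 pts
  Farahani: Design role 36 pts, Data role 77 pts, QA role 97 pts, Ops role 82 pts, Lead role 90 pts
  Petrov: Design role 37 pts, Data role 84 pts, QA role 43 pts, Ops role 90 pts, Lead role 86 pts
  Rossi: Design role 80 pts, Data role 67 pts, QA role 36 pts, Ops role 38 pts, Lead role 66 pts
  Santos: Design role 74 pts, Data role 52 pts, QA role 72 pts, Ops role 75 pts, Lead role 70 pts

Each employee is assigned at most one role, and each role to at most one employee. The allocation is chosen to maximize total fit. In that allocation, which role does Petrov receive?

Petrov receives Lead role.

This is the linear assignment problem.
Optimal: Bakr→Data role (94 pts), Farahani→QA role (97 pts), Petrov→Lead role (86 pts), Rossi→Design role (80 pts), Santos→Ops role (75 pts) — total 94+97+86+80+75 = 432 pts.
Column-greedy (each role in turn goes to its best remaining employee) gives 431 pts, worse by 1.
Petrov's own top role is Ops role (90 pts), but forcing Petrov→Ops role and reassigning the rest optimally gives only 431 pts — worse by 1.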